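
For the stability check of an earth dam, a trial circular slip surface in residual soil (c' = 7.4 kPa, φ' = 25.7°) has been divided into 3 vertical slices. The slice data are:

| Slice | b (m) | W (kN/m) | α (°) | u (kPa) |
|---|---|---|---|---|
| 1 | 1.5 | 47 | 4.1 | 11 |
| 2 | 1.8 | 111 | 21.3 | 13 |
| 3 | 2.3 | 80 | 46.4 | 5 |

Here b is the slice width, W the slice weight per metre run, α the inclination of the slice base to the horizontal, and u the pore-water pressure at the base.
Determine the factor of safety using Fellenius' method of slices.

FS = 1.19

Ordinary method of slices: FS = Σ[c'·Δl_i + (W_i cosα_i − u_i·Δl_i)·tanφ'] / Σ W_i sinα_i, with Δl_i = b_i / cosα_i.
Slice 1: Δl = 1.5/cos4.1° = 1.504 m; N'_1 = 47·cos4.1° − 11·1.504 = 30.3; c'Δl = 11.13; W sinα = 3.4
Slice 2: Δl = 1.8/cos21.3° = 1.932 m; N'_2 = 111·cos21.3° − 13·1.932 = 78.3; c'Δl = 14.30; W sinα = 40.3
Slice 3: Δl = 2.3/cos46.4° = 3.335 m; N'_3 = 80·cos46.4° − 5·3.335 = 38.5; c'Δl = 24.68; W sinα = 57.9
Σc'Δl = 50.1 kN/m; ΣN' = 147.1 kN/m; ΣW sinα = 101.6 kN/m
Resisting = 50.1 + 147.1·tan25.7° = 50.1 + 70.8 = 120.9 kN/m
FS = 120.9 / 101.6 = 1.190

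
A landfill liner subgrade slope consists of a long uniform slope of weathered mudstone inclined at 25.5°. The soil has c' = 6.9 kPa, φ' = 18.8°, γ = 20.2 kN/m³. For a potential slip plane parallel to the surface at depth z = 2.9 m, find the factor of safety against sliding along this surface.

FS = 1.02

For an infinite slope with a slip plane parallel to the surface (no pore pressure): FS = [c' + γz cos²β tanφ'] / [γz sinβ cosβ].
γz = 20.2·2.9 = 58.58 kN/m²
Numerator = 6.9 + 58.58·cos²25.5°·tan18.8° = 6.9 + 58.58·0.8147·0.3404 = 23.146 kPa
Denominator = 58.58·sin25.5°·cos25.5° = 58.58·0.4305·0.9026 = 22.763 kPa
FS = 23.146 / 22.763 = 1.017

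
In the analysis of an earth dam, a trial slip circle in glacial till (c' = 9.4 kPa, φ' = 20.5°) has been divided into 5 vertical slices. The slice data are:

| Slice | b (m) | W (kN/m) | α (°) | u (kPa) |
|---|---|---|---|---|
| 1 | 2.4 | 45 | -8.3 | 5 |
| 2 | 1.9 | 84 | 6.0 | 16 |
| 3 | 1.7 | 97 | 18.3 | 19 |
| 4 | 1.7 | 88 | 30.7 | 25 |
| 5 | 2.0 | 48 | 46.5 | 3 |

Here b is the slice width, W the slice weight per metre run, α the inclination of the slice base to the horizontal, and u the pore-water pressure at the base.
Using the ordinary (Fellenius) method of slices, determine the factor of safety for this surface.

Ordinary method of slices: FS = Σ[c'·Δl_i + (W_i cosα_i − u_i·Δl_i)·tanφ'] / Σ W_i sinα_i, with Δl_i = b_i / cosα_i.
Slice 1: Δl = 2.4/cos(-8.3°) = 2.425 m; N'_1 = 45·cos(-8.3°) − 5·2.425 = 32.4; c'Δl = 22.80; W sinα = -6.5
Slice 2: Δl = 1.9/cos6.0° = 1.910 m; N'_2 = 84·cos6.0° − 16·1.910 = 53.0; c'Δl = 17.96; W sinα = 8.8
Slice 3: Δl = 1.7/cos18.3° = 1.791 m; N'_3 = 97·cos18.3° − 19·1.791 = 58.1; c'Δl = 16.83; W sinα = 30.5
Slice 4: Δl = 1.7/cos30.7° = 1.977 m; N'_4 = 88·cos30.7° − 25·1.977 = 26.2; c'Δl = 18.58; W sinα = 44.9
Slice 5: Δl = 2.0/cos46.5° = 2.905 m; N'_5 = 48·cos46.5° − 3·2.905 = 24.3; c'Δl = 27.31; W sinα = 34.8
Σc'Δl = 103.5 kN/m; ΣN' = 194.0 kN/m; ΣW sinα = 112.5 kN/m
Resisting = 103.5 + 194.0·tan20.5° = 103.5 + 72.5 = 176.0 kN/m
FS = 176.0 / 112.5 = 1.565

FS = 1.56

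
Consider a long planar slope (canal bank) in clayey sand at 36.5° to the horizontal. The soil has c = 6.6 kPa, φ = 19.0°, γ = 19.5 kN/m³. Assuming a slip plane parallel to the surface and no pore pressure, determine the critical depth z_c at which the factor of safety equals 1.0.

Setting FS = 1.00 in FS = [c + γz cos²β tanφ] / [γz sinβ cosβ] and solving for z:
z = c / [γ cosβ (FS·sinβ − cosβ·tanφ)]
  = 6.6 / [19.5·cos36.5°·(1.00·sin36.5° − cos36.5°·tan19.0°)]
  = 6.6 / [19.5·0.8039·(1.00·0.5948 − 0.8039·0.3443)]
  = 6.6 / 4.9852 = 1.324 m

z_c = 1.32 m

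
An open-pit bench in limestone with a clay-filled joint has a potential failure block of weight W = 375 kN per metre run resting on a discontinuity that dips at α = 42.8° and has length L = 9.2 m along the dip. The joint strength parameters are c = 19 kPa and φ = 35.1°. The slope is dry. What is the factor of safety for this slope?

Resolving the block weight along and normal to the plane and applying the Mohr–Coulomb strength on the joint:
N' = W cosα = 375·cos42.8° = 275.1 kN/m
Driving force T = W sinα = 375·sin42.8° = 254.8 kN/m
Resisting force R = c·L + N'·tanφ = 19·9.2 + 275.1·tan35.1° = 174.8 + 193.4 = 368.2 kN/m
FS = R / T = 368.2 / 254.8 = 1.445

FS = 1.45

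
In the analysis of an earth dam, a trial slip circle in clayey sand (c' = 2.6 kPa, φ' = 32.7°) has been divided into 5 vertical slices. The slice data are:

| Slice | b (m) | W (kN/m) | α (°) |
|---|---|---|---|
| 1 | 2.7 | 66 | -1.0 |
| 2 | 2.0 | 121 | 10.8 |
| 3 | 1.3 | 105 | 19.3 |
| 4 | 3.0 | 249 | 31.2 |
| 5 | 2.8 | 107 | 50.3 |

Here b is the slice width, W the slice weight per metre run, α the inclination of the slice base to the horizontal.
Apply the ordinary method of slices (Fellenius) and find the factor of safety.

FS = 1.49

Ordinary method of slices: FS = Σ[c'·Δl_i + (W_i cosα_i)·tanφ'] / Σ W_i sinα_i, with Δl_i = b_i / cosα_i.
Slice 1: Δl = 2.7/cos(-1.0°) = 2.700 m; N'_1 = 66·cos(-1.0°) = 66.0; c'Δl = 7.02; W sinα = -1.2
Slice 2: Δl = 2.0/cos10.8° = 2.036 m; N'_2 = 121·cos10.8° = 118.9; c'Δl = 5.29; W sinα = 22.7
Slice 3: Δl = 1.3/cos19.3° = 1.377 m; N'_3 = 105·cos19.3° = 99.1; c'Δl = 3.58; W sinα = 34.7
Slice 4: Δl = 3.0/cos31.2° = 3.507 m; N'_4 = 249·cos31.2° = 213.0; c'Δl = 9.12; W sinα = 129.0
Slice 5: Δl = 2.8/cos50.3° = 4.383 m; N'_5 = 107·cos50.3° = 68.3; c'Δl = 11.40; W sinα = 82.3
Σc'Δl = 36.4 kN/m; ΣN' = 565.3 kN/m; ΣW sinα = 267.5 kN/m
Resisting = 36.4 + 565.3·tan32.7° = 36.4 + 362.9 = 399.3 kN/m
FS = 399.3 / 267.5 = 1.493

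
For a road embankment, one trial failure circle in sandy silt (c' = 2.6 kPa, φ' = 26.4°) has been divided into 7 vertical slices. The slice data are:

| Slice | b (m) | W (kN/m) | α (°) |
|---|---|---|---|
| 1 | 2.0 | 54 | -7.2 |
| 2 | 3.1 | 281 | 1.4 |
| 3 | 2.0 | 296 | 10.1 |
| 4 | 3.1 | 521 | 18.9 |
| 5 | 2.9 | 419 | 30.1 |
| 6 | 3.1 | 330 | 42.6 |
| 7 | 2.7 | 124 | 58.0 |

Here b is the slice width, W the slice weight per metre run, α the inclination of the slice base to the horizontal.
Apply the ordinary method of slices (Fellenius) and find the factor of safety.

FS = 1.25

Ordinary method of slices: FS = Σ[c'·Δl_i + (W_i cosα_i)·tanφ'] / Σ W_i sinα_i, with Δl_i = b_i / cosα_i.
Slice 1: Δl = 2.0/cos(-7.2°) = 2.016 m; N'_1 = 54·cos(-7.2°) = 53.6; c'Δl = 5.24; W sinα = -6.8
Slice 2: Δl = 3.1/cos1.4° = 3.101 m; N'_2 = 281·cos1.4° = 280.9; c'Δl = 8.06; W sinα = 6.9
Slice 3: Δl = 2.0/cos10.1° = 2.031 m; N'_3 = 296·cos10.1° = 291.4; c'Δl = 5.28; W sinα = 51.9
Slice 4: Δl = 3.1/cos18.9° = 3.277 m; N'_4 = 521·cos18.9° = 492.9; c'Δl = 8.52; W sinα = 168.8
Slice 5: Δl = 2.9/cos30.1° = 3.352 m; N'_5 = 419·cos30.1° = 362.5; c'Δl = 8.72; W sinα = 210.1
Slice 6: Δl = 3.1/cos42.6° = 4.211 m; N'_6 = 330·cos42.6° = 242.9; c'Δl = 10.95; W sinα = 223.4
Slice 7: Δl = 2.7/cos58.0° = 5.095 m; N'_7 = 124·cos58.0° = 65.7; c'Δl = 13.25; W sinα = 105.2
Σc'Δl = 60.0 kN/m; ΣN' = 1789.9 kN/m; ΣW sinα = 759.4 kN/m
Resisting = 60.0 + 1789.9·tan26.4° = 60.0 + 888.5 = 948.5 kN/m
FS = 948.5 / 759.4 = 1.249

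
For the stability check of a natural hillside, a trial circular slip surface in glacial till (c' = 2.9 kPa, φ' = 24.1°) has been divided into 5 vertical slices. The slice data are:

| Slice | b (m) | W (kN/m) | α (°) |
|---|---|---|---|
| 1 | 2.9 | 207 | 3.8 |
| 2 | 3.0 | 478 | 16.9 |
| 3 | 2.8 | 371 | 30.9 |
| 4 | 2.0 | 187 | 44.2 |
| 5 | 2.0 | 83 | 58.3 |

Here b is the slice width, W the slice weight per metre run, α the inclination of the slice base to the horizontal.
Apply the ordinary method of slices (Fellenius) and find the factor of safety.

FS = 1.04

Ordinary method of slices: FS = Σ[c'·Δl_i + (W_i cosα_i)·tanφ'] / Σ W_i sinα_i, with Δl_i = b_i / cosα_i.
Slice 1: Δl = 2.9/cos3.8° = 2.906 m; N'_1 = 207·cos3.8° = 206.5; c'Δl = 8.43; W sinα = 13.7
Slice 2: Δl = 3.0/cos16.9° = 3.135 m; N'_2 = 478·cos16.9° = 457.4; c'Δl = 9.09; W sinα = 139.0
Slice 3: Δl = 2.8/cos30.9° = 3.263 m; N'_3 = 371·cos30.9° = 318.3; c'Δl = 9.46; W sinα = 190.5
Slice 4: Δl = 2.0/cos44.2° = 2.790 m; N'_4 = 187·cos44.2° = 134.1; c'Δl = 8.09; W sinα = 130.4
Slice 5: Δl = 2.0/cos58.3° = 3.806 m; N'_5 = 83·cos58.3° = 43.6; c'Δl = 11.04; W sinα = 70.6
Σc'Δl = 46.1 kN/m; ΣN' = 1159.9 kN/m; ΣW sinα = 544.2 kN/m
Resisting = 46.1 + 1159.9·tan24.1° = 46.1 + 518.9 = 565.0 kN/m
FS = 565.0 / 544.2 = 1.038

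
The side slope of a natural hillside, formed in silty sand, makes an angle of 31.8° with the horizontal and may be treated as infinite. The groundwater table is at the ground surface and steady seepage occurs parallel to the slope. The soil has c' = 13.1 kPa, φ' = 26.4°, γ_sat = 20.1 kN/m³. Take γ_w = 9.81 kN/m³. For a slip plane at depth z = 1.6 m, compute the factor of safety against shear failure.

With seepage parallel to the slope and the water table at the surface, the effective normal stress on the slip plane uses the buoyant unit weight γ' = γ_sat − γ_w while the driving shear stress uses γ_sat:
FS = [c' + γ' z cos²β tanφ'] / [γ_sat z sinβ cosβ]
γ' = 20.1 − 9.81 = 10.29 kN/m³
Numerator = 13.1 + 10.29·1.6·cos²31.8°·tan26.4° = 13.1 + 10.29·1.6·0.7223·0.4964 = 19.003 kPa
Denominator = 20.1·1.6·sin31.8°·cos31.8° = 20.1·1.6·0.5270·0.8499 = 14.403 kPa
FS = 19.003 / 14.403 = 1.319

FS = 1.32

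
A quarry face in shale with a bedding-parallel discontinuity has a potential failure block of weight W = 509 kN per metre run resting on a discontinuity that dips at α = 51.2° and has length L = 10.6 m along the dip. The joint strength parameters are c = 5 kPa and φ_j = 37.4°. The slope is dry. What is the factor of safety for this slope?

Resolving the block weight along and normal to the plane and applying the Mohr–Coulomb strength on the joint:
N' = W cosα = 509·cos51.2° = 318.9 kN/m
Driving force T = W sinα = 509·sin51.2° = 396.7 kN/m
Resisting force R = c·L + N'·tanφ_j = 5·10.6 + 318.9·tan37.4° = 53.0 + 243.8 = 296.8 kN/m
FS = R / T = 296.8 / 396.7 = 0.748

FS = 0.75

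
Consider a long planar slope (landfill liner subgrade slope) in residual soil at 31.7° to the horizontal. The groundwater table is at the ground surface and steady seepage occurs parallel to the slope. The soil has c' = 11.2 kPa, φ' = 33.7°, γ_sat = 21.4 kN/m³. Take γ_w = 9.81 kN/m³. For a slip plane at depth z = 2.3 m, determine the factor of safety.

FS = 1.09

With seepage parallel to the slope and the water table at the surface, the effective normal stress on the slip plane uses the buoyant unit weight γ' = γ_sat − γ_w while the driving shear stress uses γ_sat:
FS = [c' + γ' z cos²β tanφ'] / [γ_sat z sinβ cosβ]
γ' = 21.4 − 9.81 = 11.59 kN/m³
Numerator = 11.2 + 11.59·2.3·cos²31.7°·tan33.7° = 11.2 + 11.59·2.3·0.7239·0.6669 = 24.069 kPa
Denominator = 21.4·2.3·sin31.7°·cos31.7° = 21.4·2.3·0.5255·0.8508 = 22.005 kPa
FS = 24.069 / 22.005 = 1.094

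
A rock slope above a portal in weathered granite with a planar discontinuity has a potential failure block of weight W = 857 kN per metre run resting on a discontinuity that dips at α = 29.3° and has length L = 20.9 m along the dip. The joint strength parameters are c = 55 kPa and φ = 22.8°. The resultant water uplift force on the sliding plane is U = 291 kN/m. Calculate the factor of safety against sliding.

FS = 3.20

Resolving the block weight along and normal to the plane and applying the Mohr–Coulomb strength on the joint:
N' = W cosα − U = 857·cos29.3° − 291 = 456.4 kN/m
Driving force T = W sinα = 857·sin29.3° = 419.4 kN/m
Resisting force R = c·L + N'·tanφ = 55·20.9 + 456.4·tan22.8° = 1149.5 + 191.8 = 1341.3 kN/m
FS = R / T = 1341.3 / 419.4 = 3.198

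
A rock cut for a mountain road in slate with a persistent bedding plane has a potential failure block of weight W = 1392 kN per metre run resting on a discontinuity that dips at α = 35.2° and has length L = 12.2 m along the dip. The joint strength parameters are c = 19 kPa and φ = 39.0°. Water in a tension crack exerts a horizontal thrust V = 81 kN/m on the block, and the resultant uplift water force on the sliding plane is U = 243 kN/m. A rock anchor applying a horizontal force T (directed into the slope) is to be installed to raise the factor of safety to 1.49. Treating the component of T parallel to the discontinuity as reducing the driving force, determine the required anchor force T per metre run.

T = 223 kN/m

Resolving forces along and normal to the sliding plane, with the horizontal anchor force T adding T·sinα to the effective normal force and T·cosα acting up the plane against the driving force:
FS = [cL + (W cosα − U − V sinα + T sinα) tanφ] / [W sinα + V cosα − T cosα]
Without the anchor: N' = 847.8 kN/m, driving T_d = 868.6 kN/m, resisting R = 19·12.2 + 847.8·tan39.0° = 918.3 kN/m, FS = 1.06.
Setting FS = 1.49 and solving for T:
1.49·(868.6 − T cos35.2°) = 918.3 + T sin35.2°·tan39.0°
T·(sin35.2°·tan39.0° + 1.49·cos35.2°) = 1.49·868.6 − 918.3
T·(0.5764·0.8098 + 1.49·0.8171) = 1294.2 − 918.3 = 375.9
T·1.6843 = 375.9
T = 223.2 kN/m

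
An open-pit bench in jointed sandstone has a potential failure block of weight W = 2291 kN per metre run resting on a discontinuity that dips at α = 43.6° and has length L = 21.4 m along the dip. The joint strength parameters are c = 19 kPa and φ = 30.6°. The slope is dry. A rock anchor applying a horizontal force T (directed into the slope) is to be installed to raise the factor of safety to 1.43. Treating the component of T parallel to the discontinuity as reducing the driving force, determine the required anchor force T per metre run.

Resolving forces along and normal to the sliding plane, with the horizontal anchor force T adding T·sinα to the effective normal force and T·cosα acting up the plane against the driving force:
FS = [cL + (W cosα + T sinα) tanφ] / [W sinα − T cosα]
Without the anchor: N' = 1659.1 kN/m, driving T_d = 1579.9 kN/m, resisting R = 19·21.4 + 1659.1·tan30.6° = 1387.8 kN/m, FS = 0.88.
Setting FS = 1.43 and solving for T:
1.43·(1579.9 − T cos43.6°) = 1387.8 + T sin43.6°·tan30.6°
T·(sin43.6°·tan30.6° + 1.43·cos43.6°) = 1.43·1579.9 − 1387.8
T·(0.6896·0.5914 + 1.43·0.7242) = 2259.3 − 1387.8 = 871.5
T·1.4434 = 871.5
T = 603.8 kN/m

T = 604 kN/m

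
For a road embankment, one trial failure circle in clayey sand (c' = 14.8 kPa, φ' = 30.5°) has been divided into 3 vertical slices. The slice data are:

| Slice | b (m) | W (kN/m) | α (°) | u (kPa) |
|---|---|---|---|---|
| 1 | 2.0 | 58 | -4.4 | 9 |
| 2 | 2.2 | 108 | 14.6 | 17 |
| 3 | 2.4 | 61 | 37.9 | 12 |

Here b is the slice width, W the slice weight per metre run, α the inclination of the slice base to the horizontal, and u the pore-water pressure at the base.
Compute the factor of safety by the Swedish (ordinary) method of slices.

Ordinary method of slices: FS = Σ[c'·Δl_i + (W_i cosα_i − u_i·Δl_i)·tanφ'] / Σ W_i sinα_i, with Δl_i = b_i / cosα_i.
Slice 1: Δl = 2.0/cos(-4.4°) = 2.006 m; N'_1 = 58·cos(-4.4°) − 9·2.006 = 39.8; c'Δl = 29.69; W sinα = -4.4
Slice 2: Δl = 2.2/cos14.6° = 2.273 m; N'_2 = 108·cos14.6° − 17·2.273 = 65.9; c'Δl = 33.65; W sinα = 27.2
Slice 3: Δl = 2.4/cos37.9° = 3.042 m; N'_3 = 61·cos37.9° − 12·3.042 = 11.6; c'Δl = 45.01; W sinα = 37.5
Σc'Δl = 108.3 kN/m; ΣN' = 117.3 kN/m; ΣW sinα = 60.2 kN/m
Resisting = 108.3 + 117.3·tan30.5° = 108.3 + 69.1 = 177.4 kN/m
FS = 177.4 / 60.2 = 2.945

FS = 2.95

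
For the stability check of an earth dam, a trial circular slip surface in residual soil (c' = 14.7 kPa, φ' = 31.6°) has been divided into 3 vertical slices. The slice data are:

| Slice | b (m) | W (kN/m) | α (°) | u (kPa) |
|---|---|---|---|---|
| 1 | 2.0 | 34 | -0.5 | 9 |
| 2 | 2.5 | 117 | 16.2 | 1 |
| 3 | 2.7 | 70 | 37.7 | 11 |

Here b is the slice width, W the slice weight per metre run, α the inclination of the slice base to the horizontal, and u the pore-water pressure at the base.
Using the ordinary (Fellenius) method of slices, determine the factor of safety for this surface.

Ordinary method of slices: FS = Σ[c'·Δl_i + (W_i cosα_i − u_i·Δl_i)·tanφ'] / Σ W_i sinα_i, with Δl_i = b_i / cosα_i.
Slice 1: Δl = 2.0/cos(-0.5°) = 2.000 m; N'_1 = 34·cos(-0.5°) − 9·2.000 = 16.0; c'Δl = 29.40; W sinα = -0.3
Slice 2: Δl = 2.5/cos16.2° = 2.603 m; N'_2 = 117·cos16.2° − 1·2.603 = 109.8; c'Δl = 38.27; W sinα = 32.6
Slice 3: Δl = 2.7/cos37.7° = 3.412 m; N'_3 = 70·cos37.7° − 11·3.412 = 17.8; c'Δl = 50.16; W sinα = 42.8
Σc'Δl = 117.8 kN/m; ΣN' = 143.6 kN/m; ΣW sinα = 75.2 kN/m
Resisting = 117.8 + 143.6·tan31.6° = 117.8 + 88.3 = 206.2 kN/m
FS = 206.2 / 75.2 = 2.743

FS = 2.74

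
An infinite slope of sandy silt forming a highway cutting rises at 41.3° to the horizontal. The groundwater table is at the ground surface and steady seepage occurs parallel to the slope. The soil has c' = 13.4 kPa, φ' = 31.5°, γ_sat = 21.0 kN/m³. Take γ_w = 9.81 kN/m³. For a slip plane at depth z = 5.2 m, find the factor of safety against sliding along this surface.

FS = 0.62

With seepage parallel to the slope and the water table at the surface, the effective normal stress on the slip plane uses the buoyant unit weight γ' = γ_sat − γ_w while the driving shear stress uses γ_sat:
FS = [c' + γ' z cos²β tanφ'] / [γ_sat z sinβ cosβ]
γ' = 21.0 − 9.81 = 11.19 kN/m³
Numerator = 13.4 + 11.19·5.2·cos²41.3°·tan31.5° = 13.4 + 11.19·5.2·0.5644·0.6128 = 33.525 kPa
Denominator = 21.0·5.2·sin41.3°·cos41.3° = 21.0·5.2·0.6600·0.7513 = 54.145 kPa
FS = 33.525 / 54.145 = 0.619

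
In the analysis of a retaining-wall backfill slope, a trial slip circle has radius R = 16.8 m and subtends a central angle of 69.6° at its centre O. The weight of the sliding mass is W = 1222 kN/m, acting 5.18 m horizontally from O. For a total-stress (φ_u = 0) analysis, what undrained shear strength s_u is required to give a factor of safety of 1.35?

FS = s_u·L_a·R / (W·d), so s_u = FS·W·d / (L_a·R).
Arc length L_a = R·θ = 16.8·(69.6°·π/180) = 16.8·1.2147 = 20.41 m
s_u = 1.35·1222·5.18 / (20.41·16.8) = 8545.4 / 342.85 = 24.92 kPa

s_u = 24.9 kPa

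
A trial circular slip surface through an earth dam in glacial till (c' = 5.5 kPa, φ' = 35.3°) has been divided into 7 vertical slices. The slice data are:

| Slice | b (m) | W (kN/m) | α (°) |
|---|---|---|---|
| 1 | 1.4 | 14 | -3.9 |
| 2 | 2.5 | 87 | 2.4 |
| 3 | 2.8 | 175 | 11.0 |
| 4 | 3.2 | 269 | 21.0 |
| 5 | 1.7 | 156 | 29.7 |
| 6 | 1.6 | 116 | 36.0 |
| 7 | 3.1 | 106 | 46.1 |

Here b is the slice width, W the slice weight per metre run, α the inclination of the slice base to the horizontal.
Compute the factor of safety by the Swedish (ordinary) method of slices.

Ordinary method of slices: FS = Σ[c'·Δl_i + (W_i cosα_i)·tanφ'] / Σ W_i sinα_i, with Δl_i = b_i / cosα_i.
Slice 1: Δl = 1.4/cos(-3.9°) = 1.403 m; N'_1 = 14·cos(-3.9°) = 14.0; c'Δl = 7.72; W sinα = -1.0
Slice 2: Δl = 2.5/cos2.4° = 2.502 m; N'_2 = 87·cos2.4° = 86.9; c'Δl = 13.76; W sinα = 3.6
Slice 3: Δl = 2.8/cos11.0° = 2.852 m; N'_3 = 175·cos11.0° = 171.8; c'Δl = 15.69; W sinα = 33.4
Slice 4: Δl = 3.2/cos21.0° = 3.428 m; N'_4 = 269·cos21.0° = 251.1; c'Δl = 18.85; W sinα = 96.4
Slice 5: Δl = 1.7/cos29.7° = 1.957 m; N'_5 = 156·cos29.7° = 135.5; c'Δl = 10.76; W sinα = 77.3
Slice 6: Δl = 1.6/cos36.0° = 1.978 m; N'_6 = 116·cos36.0° = 93.8; c'Δl = 10.88; W sinα = 68.2
Slice 7: Δl = 3.1/cos46.1° = 4.471 m; N'_7 = 106·cos46.1° = 73.5; c'Δl = 24.59; W sinα = 76.4
Σc'Δl = 102.3 kN/m; ΣN' = 826.7 kN/m; ΣW sinα = 354.3 kN/m
Resisting = 102.3 + 826.7·tan35.3° = 102.3 + 585.3 = 687.6 kN/m
FS = 687.6 / 354.3 = 1.940

FS = 1.94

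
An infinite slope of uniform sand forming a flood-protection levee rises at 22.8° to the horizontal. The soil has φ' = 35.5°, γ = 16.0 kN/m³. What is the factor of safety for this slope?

For a dry cohesionless infinite slope the factor of safety is FS = tanφ' / tanβ.
FS = tan35.5° / tan22.8° = 0.7133 / 0.4204 = 1.697

FS = 1.70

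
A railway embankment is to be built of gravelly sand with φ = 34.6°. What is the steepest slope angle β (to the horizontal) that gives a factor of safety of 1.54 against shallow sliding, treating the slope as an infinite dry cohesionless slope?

For an infinite dry cohesionless slope FS = tanφ/tanβ, so tanβ = tanφ / FS.
tanβ = tan34.6° / 1.54 = 0.6899 / 1.54 = 0.4480
β = arctan(0.4480) = 24.13°

β = 24.1°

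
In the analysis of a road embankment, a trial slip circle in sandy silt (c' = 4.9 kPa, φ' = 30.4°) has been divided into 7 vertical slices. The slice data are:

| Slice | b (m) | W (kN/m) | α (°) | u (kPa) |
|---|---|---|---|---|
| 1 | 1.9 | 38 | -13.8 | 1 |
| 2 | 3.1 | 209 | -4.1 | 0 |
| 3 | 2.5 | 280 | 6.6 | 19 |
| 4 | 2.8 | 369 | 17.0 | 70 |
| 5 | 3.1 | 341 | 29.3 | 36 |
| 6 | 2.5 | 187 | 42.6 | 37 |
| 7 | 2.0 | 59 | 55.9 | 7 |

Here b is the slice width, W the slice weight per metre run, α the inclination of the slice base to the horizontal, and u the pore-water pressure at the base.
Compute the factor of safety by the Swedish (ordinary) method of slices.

FS = 1.26

Ordinary method of slices: FS = Σ[c'·Δl_i + (W_i cosα_i − u_i·Δl_i)·tanφ'] / Σ W_i sinα_i, with Δl_i = b_i / cosα_i.
Slice 1: Δl = 1.9/cos(-13.8°) = 1.956 m; N'_1 = 38·cos(-13.8°) − 1·1.956 = 34.9; c'Δl = 9.59; W sinα = -9.1
Slice 2: Δl = 3.1/cos(-4.1°) = 3.108 m; N'_2 = 209·cos(-4.1°) − 0·3.108 = 208.5; c'Δl = 15.23; W sinα = -14.9
Slice 3: Δl = 2.5/cos6.6° = 2.517 m; N'_3 = 280·cos6.6° − 19·2.517 = 230.3; c'Δl = 12.33; W sinα = 32.2
Slice 4: Δl = 2.8/cos17.0° = 2.928 m; N'_4 = 369·cos17.0° − 70·2.928 = 147.9; c'Δl = 14.35; W sinα = 107.9
Slice 5: Δl = 3.1/cos29.3° = 3.555 m; N'_5 = 341·cos29.3° − 36·3.555 = 169.4; c'Δl = 17.42; W sinα = 166.9
Slice 6: Δl = 2.5/cos42.6° = 3.396 m; N'_6 = 187·cos42.6° − 37·3.396 = 12.0; c'Δl = 16.64; W sinα = 126.6
Slice 7: Δl = 2.0/cos55.9° = 3.567 m; N'_7 = 59·cos55.9° − 7·3.567 = 8.1; c'Δl = 17.48; W sinα = 48.9
Σc'Δl = 103.0 kN/m; ΣN' = 811.2 kN/m; ΣW sinα = 458.4 kN/m
Resisting = 103.0 + 811.2·tan30.4° = 103.0 + 475.9 = 578.9 kN/m
FS = 578.9 / 458.4 = 1.263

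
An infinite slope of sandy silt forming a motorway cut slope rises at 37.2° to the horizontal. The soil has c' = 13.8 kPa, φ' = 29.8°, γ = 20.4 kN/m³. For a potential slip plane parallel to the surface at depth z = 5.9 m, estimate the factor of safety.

For an infinite slope with a slip plane parallel to the surface (no pore pressure): FS = [c' + γz cos²β tanφ'] / [γz sinβ cosβ].
γz = 20.4·5.9 = 120.36 kN/m²
Numerator = 13.8 + 120.36·cos²37.2°·tan29.8° = 13.8 + 120.36·0.6345·0.5727 = 57.534 kPa
Denominator = 120.36·sin37.2°·cos37.2° = 120.36·0.6046·0.7965 = 57.963 kPa
FS = 57.534 / 57.963 = 0.993

FS = 0.99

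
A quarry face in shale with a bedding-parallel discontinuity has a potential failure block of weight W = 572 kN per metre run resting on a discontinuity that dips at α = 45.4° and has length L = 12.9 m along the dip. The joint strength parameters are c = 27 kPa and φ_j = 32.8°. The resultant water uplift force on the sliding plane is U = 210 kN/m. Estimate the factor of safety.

FS = 1.16

Resolving the block weight along and normal to the plane and applying the Mohr–Coulomb strength on the joint:
N' = W cosα − U = 572·cos45.4° − 210 = 191.6 kN/m
Driving force T = W sinα = 572·sin45.4° = 407.3 kN/m
Resisting force R = c·L + N'·tanφ_j = 27·12.9 + 191.6·tan32.8° = 348.3 + 123.5 = 471.8 kN/m
FS = R / T = 471.8 / 407.3 = 1.158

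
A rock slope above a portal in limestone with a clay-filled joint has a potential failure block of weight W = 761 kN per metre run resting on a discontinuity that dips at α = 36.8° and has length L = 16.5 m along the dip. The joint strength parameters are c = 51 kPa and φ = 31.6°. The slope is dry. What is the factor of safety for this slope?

FS = 2.67

Resolving the block weight along and normal to the plane and applying the Mohr–Coulomb strength on the joint:
N' = W cosα = 761·cos36.8° = 609.4 kN/m
Driving force T = W sinα = 761·sin36.8° = 455.9 kN/m
Resisting force R = c·L + N'·tanφ = 51·16.5 + 609.4·tan31.6° = 841.5 + 374.9 = 1216.4 kN/m
FS = R / T = 1216.4 / 455.9 = 2.668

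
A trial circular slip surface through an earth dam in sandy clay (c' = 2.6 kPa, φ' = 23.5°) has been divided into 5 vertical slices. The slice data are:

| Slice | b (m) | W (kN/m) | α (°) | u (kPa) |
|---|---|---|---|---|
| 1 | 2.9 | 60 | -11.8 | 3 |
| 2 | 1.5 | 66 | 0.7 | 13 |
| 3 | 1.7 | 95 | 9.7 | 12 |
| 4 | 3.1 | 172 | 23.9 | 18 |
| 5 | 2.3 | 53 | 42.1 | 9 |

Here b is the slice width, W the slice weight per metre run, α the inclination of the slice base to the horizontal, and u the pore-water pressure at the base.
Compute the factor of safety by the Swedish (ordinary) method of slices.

FS = 1.40

Ordinary method of slices: FS = Σ[c'·Δl_i + (W_i cosα_i − u_i·Δl_i)·tanφ'] / Σ W_i sinα_i, with Δl_i = b_i / cosα_i.
Slice 1: Δl = 2.9/cos(-11.8°) = 2.963 m; N'_1 = 60·cos(-11.8°) − 3·2.963 = 49.8; c'Δl = 7.70; W sinα = -12.3
Slice 2: Δl = 1.5/cos0.7° = 1.500 m; N'_2 = 66·cos0.7° − 13·1.500 = 46.5; c'Δl = 3.90; W sinα = 0.8
Slice 3: Δl = 1.7/cos9.7° = 1.725 m; N'_3 = 95·cos9.7° − 12·1.725 = 72.9; c'Δl = 4.48; W sinα = 16.0
Slice 4: Δl = 3.1/cos23.9° = 3.391 m; N'_4 = 172·cos23.9° − 18·3.391 = 96.2; c'Δl = 8.82; W sinα = 69.7
Slice 5: Δl = 2.3/cos42.1° = 3.100 m; N'_5 = 53·cos42.1° − 9·3.100 = 11.4; c'Δl = 8.06; W sinα = 35.5
Σc'Δl = 33.0 kN/m; ΣN' = 276.9 kN/m; ΣW sinα = 109.8 kN/m
Resisting = 33.0 + 276.9·tan23.5° = 33.0 + 120.4 = 153.4 kN/m
FS = 153.4 / 109.8 = 1.397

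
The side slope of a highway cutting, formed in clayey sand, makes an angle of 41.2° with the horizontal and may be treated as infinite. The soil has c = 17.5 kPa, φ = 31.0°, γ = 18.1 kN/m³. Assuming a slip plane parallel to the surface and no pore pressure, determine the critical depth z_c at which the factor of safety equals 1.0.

z_c = 6.22 m

Setting FS = 1.00 in FS = [c + γz cos²β tanφ] / [γz sinβ cosβ] and solving for z:
z = c / [γ cosβ (FS·sinβ − cosβ·tanφ)]
  = 17.5 / [18.1·cos41.2°·(1.00·sin41.2° − cos41.2°·tan31.0°)]
  = 17.5 / [18.1·0.7524·(1.00·0.6587 − 0.7524·0.6009)]
  = 17.5 / 2.8135 = 6.220 m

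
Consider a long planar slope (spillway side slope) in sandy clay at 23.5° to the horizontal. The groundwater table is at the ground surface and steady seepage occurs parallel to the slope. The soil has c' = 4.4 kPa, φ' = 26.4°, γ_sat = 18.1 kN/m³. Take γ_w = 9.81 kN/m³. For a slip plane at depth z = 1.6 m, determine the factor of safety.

With seepage parallel to the slope and the water table at the surface, the effective normal stress on the slip plane uses the buoyant unit weight γ' = γ_sat − γ_w while the driving shear stress uses γ_sat:
FS = [c' + γ' z cos²β tanφ'] / [γ_sat z sinβ cosβ]
γ' = 18.1 − 9.81 = 8.29 kN/m³
Numerator = 4.4 + 8.29·1.6·cos²23.5°·tan26.4° = 4.4 + 8.29·1.6·0.8410·0.4964 = 9.937 kPa
Denominator = 18.1·1.6·sin23.5°·cos23.5° = 18.1·1.6·0.3987·0.9171 = 10.590 kPa
FS = 9.937 / 10.590 = 0.938

FS = 0.94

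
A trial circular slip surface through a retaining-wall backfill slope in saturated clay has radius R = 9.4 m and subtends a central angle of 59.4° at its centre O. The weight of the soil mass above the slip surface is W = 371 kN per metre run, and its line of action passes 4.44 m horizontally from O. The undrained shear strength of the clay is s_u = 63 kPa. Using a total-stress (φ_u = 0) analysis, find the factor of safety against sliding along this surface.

Taking moments about the centre O, the resisting moment is provided by the undrained shear strength acting along the arc:
Arc length L_a = R·θ = 9.4·(59.4°·π/180) = 9.4·1.0367 = 9.75 m
M_R = s_u·L_a·R = 63·9.75·9.4 = 5771.1 kN·m/m
M_D = W·d = 371·4.44 = 1647.2 kN·m/m
FS = M_R / M_D = 5771.1 / 1647.2 = 3.504

FS = 3.50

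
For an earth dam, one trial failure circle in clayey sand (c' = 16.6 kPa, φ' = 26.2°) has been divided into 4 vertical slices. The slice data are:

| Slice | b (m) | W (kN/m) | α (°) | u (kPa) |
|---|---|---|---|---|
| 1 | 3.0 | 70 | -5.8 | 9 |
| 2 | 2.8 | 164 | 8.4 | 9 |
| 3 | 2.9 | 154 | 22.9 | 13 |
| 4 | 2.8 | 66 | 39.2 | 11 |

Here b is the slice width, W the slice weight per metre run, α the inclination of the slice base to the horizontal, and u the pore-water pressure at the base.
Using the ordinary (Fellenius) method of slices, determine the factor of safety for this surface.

FS = 2.98

Ordinary method of slices: FS = Σ[c'·Δl_i + (W_i cosα_i − u_i·Δl_i)·tanφ'] / Σ W_i sinα_i, with Δl_i = b_i / cosα_i.
Slice 1: Δl = 3.0/cos(-5.8°) = 3.015 m; N'_1 = 70·cos(-5.8°) − 9·3.015 = 42.5; c'Δl = 50.06; W sinα = -7.1
Slice 2: Δl = 2.8/cos8.4° = 2.830 m; N'_2 = 164·cos8.4° − 9·2.830 = 136.8; c'Δl = 46.98; W sinα = 24.0
Slice 3: Δl = 2.9/cos22.9° = 3.148 m; N'_3 = 154·cos22.9° − 13·3.148 = 100.9; c'Δl = 52.26; W sinα = 59.9
Slice 4: Δl = 2.8/cos39.2° = 3.613 m; N'_4 = 66·cos39.2° − 11·3.613 = 11.4; c'Δl = 59.98; W sinα = 41.7
Σc'Δl = 209.3 kN/m; ΣN' = 291.6 kN/m; ΣW sinα = 118.5 kN/m
Resisting = 209.3 + 291.6·tan26.2° = 209.3 + 143.5 = 352.8 kN/m
FS = 352.8 / 118.5 = 2.976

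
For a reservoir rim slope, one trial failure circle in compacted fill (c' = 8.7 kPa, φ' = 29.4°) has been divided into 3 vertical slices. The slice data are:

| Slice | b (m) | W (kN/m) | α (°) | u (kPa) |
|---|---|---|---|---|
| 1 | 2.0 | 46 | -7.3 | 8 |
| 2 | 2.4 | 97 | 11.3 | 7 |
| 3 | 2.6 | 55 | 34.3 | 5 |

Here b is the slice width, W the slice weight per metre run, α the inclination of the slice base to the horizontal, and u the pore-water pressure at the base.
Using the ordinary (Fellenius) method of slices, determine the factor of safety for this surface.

Ordinary method of slices: FS = Σ[c'·Δl_i + (W_i cosα_i − u_i·Δl_i)·tanφ'] / Σ W_i sinα_i, with Δl_i = b_i / cosα_i.
Slice 1: Δl = 2.0/cos(-7.3°) = 2.016 m; N'_1 = 46·cos(-7.3°) − 8·2.016 = 29.5; c'Δl = 17.54; W sinα = -5.8
Slice 2: Δl = 2.4/cos11.3° = 2.447 m; N'_2 = 97·cos11.3° − 7·2.447 = 78.0; c'Δl = 21.29; W sinα = 19.0
Slice 3: Δl = 2.6/cos34.3° = 3.147 m; N'_3 = 55·cos34.3° − 5·3.147 = 29.7; c'Δl = 27.38; W sinα = 31.0
Σc'Δl = 66.2 kN/m; ΣN' = 137.2 kN/m; ΣW sinα = 44.2 kN/m
Resisting = 66.2 + 137.2·tan29.4° = 66.2 + 77.3 = 143.5 kN/m
FS = 143.5 / 44.2 = 3.250

FS = 3.25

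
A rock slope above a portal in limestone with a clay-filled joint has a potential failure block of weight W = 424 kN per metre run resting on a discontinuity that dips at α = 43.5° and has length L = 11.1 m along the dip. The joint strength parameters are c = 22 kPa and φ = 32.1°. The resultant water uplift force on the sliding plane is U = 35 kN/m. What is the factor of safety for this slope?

FS = 1.42

Resolving the block weight along and normal to the plane and applying the Mohr–Coulomb strength on the joint:
N' = W cosα − U = 424·cos43.5° − 35 = 272.6 kN/m
Driving force T = W sinα = 424·sin43.5° = 291.9 kN/m
Resisting force R = c·L + N'·tanφ = 22·11.1 + 272.6·tan32.1° = 244.2 + 171.0 = 415.2 kN/m
FS = R / T = 415.2 / 291.9 = 1.423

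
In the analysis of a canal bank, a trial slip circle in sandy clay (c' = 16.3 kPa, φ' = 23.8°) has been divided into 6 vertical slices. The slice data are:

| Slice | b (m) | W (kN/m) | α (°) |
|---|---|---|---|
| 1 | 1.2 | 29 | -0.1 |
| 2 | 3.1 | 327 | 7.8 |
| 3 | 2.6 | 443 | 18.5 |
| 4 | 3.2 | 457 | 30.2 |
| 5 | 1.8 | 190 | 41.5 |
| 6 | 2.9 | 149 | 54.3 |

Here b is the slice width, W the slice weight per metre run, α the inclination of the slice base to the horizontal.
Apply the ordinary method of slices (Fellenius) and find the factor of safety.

Ordinary method of slices: FS = Σ[c'·Δl_i + (W_i cosα_i)·tanφ'] / Σ W_i sinα_i, with Δl_i = b_i / cosα_i.
Slice 1: Δl = 1.2/cos(-0.1°) = 1.200 m; N'_1 = 29·cos(-0.1°) = 29.0; c'Δl = 19.56; W sinα = -0.1
Slice 2: Δl = 3.1/cos7.8° = 3.129 m; N'_2 = 327·cos7.8° = 324.0; c'Δl = 51.00; W sinα = 44.4
Slice 3: Δl = 2.6/cos18.5° = 2.742 m; N'_3 = 443·cos18.5° = 420.1; c'Δl = 44.69; W sinα = 140.6
Slice 4: Δl = 3.2/cos30.2° = 3.703 m; N'_4 = 457·cos30.2° = 395.0; c'Δl = 60.35; W sinα = 229.9
Slice 5: Δl = 1.8/cos41.5° = 2.403 m; N'_5 = 190·cos41.5° = 142.3; c'Δl = 39.17; W sinα = 125.9
Slice 6: Δl = 2.9/cos54.3° = 4.970 m; N'_6 = 149·cos54.3° = 86.9; c'Δl = 81.01; W sinα = 121.0
Σc'Δl = 295.8 kN/m; ΣN' = 1397.3 kN/m; ΣW sinα = 661.7 kN/m
Resisting = 295.8 + 1397.3·tan23.8° = 295.8 + 616.3 = 912.1 kN/m
FS = 912.1 / 661.7 = 1.378

FS = 1.38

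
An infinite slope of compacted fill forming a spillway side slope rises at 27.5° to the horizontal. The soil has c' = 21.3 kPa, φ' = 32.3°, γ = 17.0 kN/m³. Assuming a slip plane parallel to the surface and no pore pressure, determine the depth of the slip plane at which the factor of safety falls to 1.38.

z = 18.47 m

Setting FS = 1.38 in FS = [c' + γz cos²β tanφ'] / [γz sinβ cosβ] and solving for z:
z = c' / [γ cosβ (FS·sinβ − cosβ·tanφ')]
  = 21.3 / [17.0·cos27.5°·(1.38·sin27.5° − cos27.5°·tan32.3°)]
  = 21.3 / [17.0·0.8870·(1.38·0.4617 − 0.8870·0.6322)]
  = 21.3 / 1.1531 = 18.472 m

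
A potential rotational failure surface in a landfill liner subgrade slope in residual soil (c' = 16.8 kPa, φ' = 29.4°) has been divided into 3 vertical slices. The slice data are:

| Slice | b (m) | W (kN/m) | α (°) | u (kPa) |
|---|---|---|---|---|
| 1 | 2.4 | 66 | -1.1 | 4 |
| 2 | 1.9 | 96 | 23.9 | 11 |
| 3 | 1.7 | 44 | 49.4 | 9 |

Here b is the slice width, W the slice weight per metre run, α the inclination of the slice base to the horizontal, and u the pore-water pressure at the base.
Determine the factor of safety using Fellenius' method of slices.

FS = 2.68

Ordinary method of slices: FS = Σ[c'·Δl_i + (W_i cosα_i − u_i·Δl_i)·tanφ'] / Σ W_i sinα_i, with Δl_i = b_i / cosα_i.
Slice 1: Δl = 2.4/cos(-1.1°) = 2.400 m; N'_1 = 66·cos(-1.1°) − 4·2.400 = 56.4; c'Δl = 40.33; W sinα = -1.3
Slice 2: Δl = 1.9/cos23.9° = 2.078 m; N'_2 = 96·cos23.9° − 11·2.078 = 64.9; c'Δl = 34.91; W sinα = 38.9
Slice 3: Δl = 1.7/cos49.4° = 2.612 m; N'_3 = 44·cos49.4° − 9·2.612 = 5.1; c'Δl = 43.89; W sinα = 33.4
Σc'Δl = 119.1 kN/m; ΣN' = 126.4 kN/m; ΣW sinα = 71.0 kN/m
Resisting = 119.1 + 126.4·tan29.4° = 119.1 + 71.2 = 190.4 kN/m
FS = 190.4 / 71.0 = 2.680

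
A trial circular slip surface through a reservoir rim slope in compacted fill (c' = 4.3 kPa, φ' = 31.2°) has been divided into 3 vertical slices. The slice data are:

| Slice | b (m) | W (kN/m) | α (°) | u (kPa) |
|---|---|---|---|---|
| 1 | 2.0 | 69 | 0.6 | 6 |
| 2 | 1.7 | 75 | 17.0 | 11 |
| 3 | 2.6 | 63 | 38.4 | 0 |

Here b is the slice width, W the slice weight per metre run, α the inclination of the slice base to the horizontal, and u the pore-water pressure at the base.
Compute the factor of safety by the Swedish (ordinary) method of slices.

Ordinary method of slices: FS = Σ[c'·Δl_i + (W_i cosα_i − u_i·Δl_i)·tanφ'] / Σ W_i sinα_i, with Δl_i = b_i / cosα_i.
Slice 1: Δl = 2.0/cos0.6° = 2.000 m; N'_1 = 69·cos0.6° − 6·2.000 = 57.0; c'Δl = 8.60; W sinα = 0.7
Slice 2: Δl = 1.7/cos17.0° = 1.778 m; N'_2 = 75·cos17.0° − 11·1.778 = 52.2; c'Δl = 7.64; W sinα = 21.9
Slice 3: Δl = 2.6/cos38.4° = 3.318 m; N'_3 = 63·cos38.4° − 0·3.318 = 49.4; c'Δl = 14.27; W sinα = 39.1
Σc'Δl = 30.5 kN/m; ΣN' = 158.5 kN/m; ΣW sinα = 61.8 kN/m
Resisting = 30.5 + 158.5·tan31.2° = 30.5 + 96.0 = 126.5 kN/m
FS = 126.5 / 61.8 = 2.048

FS = 2.05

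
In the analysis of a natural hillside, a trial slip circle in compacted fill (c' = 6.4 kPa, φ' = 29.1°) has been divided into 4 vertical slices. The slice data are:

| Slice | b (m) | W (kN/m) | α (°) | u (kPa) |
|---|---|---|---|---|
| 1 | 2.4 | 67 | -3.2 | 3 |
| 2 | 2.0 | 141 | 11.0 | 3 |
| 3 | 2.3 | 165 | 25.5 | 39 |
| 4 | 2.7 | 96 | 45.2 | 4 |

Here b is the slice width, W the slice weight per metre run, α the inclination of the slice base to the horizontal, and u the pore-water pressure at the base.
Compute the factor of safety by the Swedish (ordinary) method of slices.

Ordinary method of slices: FS = Σ[c'·Δl_i + (W_i cosα_i − u_i·Δl_i)·tanφ'] / Σ W_i sinα_i, with Δl_i = b_i / cosα_i.
Slice 1: Δl = 2.4/cos(-3.2°) = 2.404 m; N'_1 = 67·cos(-3.2°) − 3·2.404 = 59.7; c'Δl = 15.38; W sinα = -3.7
Slice 2: Δl = 2.0/cos11.0° = 2.037 m; N'_2 = 141·cos11.0° − 3·2.037 = 132.3; c'Δl = 13.04; W sinα = 26.9
Slice 3: Δl = 2.3/cos25.5° = 2.548 m; N'_3 = 165·cos25.5° − 39·2.548 = 49.5; c'Δl = 16.31; W sinα = 71.0
Slice 4: Δl = 2.7/cos45.2° = 3.832 m; N'_4 = 96·cos45.2° − 4·3.832 = 52.3; c'Δl = 24.52; W sinα = 68.1
Σc'Δl = 69.3 kN/m; ΣN' = 293.8 kN/m; ΣW sinα = 162.3 kN/m
Resisting = 69.3 + 293.8·tan29.1° = 69.3 + 163.6 = 232.8 kN/m
FS = 232.8 / 162.3 = 1.434

FS = 1.43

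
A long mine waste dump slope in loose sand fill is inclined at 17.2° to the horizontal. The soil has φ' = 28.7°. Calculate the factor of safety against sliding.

For a dry cohesionless infinite slope the factor of safety is FS = tanφ' / tanβ.
FS = tan28.7° / tan17.2° = 0.5475 / 0.3096 = 1.769

FS = 1.77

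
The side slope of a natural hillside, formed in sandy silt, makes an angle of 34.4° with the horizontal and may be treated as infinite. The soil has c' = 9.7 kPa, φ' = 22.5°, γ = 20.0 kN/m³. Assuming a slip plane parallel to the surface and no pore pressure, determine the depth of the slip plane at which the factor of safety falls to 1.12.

Setting FS = 1.12 in FS = [c' + γz cos²β tanφ'] / [γz sinβ cosβ] and solving for z:
z = c' / [γ cosβ (FS·sinβ − cosβ·tanφ')]
  = 9.7 / [20.0·cos34.4°·(1.12·sin34.4° − cos34.4°·tan22.5°)]
  = 9.7 / [20.0·0.8251·(1.12·0.5650 − 0.8251·0.4142)]
  = 9.7 / 4.8020 = 2.020 m

z = 2.02 m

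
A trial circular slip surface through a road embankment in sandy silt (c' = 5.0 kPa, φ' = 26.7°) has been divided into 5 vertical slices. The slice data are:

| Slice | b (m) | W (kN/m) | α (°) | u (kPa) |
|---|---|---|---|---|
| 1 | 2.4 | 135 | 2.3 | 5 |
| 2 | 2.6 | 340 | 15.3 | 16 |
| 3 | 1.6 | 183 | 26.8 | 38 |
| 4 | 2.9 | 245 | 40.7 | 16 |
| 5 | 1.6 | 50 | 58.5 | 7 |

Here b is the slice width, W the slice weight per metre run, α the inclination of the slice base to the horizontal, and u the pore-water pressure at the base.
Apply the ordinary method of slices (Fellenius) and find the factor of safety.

Ordinary method of slices: FS = Σ[c'·Δl_i + (W_i cosα_i − u_i·Δl_i)·tanφ'] / Σ W_i sinα_i, with Δl_i = b_i / cosα_i.
Slice 1: Δl = 2.4/cos2.3° = 2.402 m; N'_1 = 135·cos2.3° − 5·2.402 = 122.9; c'Δl = 12.01; W sinα = 5.4
Slice 2: Δl = 2.6/cos15.3° = 2.696 m; N'_2 = 340·cos15.3° − 16·2.696 = 284.8; c'Δl = 13.48; W sinα = 89.7
Slice 3: Δl = 1.6/cos26.8° = 1.793 m; N'_3 = 183·cos26.8° − 38·1.793 = 95.2; c'Δl = 8.96; W sinα = 82.5
Slice 4: Δl = 2.9/cos40.7° = 3.825 m; N'_4 = 245·cos40.7° − 16·3.825 = 124.5; c'Δl = 19.13; W sinα = 159.8
Slice 5: Δl = 1.6/cos58.5° = 3.062 m; N'_5 = 50·cos58.5° − 7·3.062 = 4.7; c'Δl = 15.31; W sinα = 42.6
Σc'Δl = 68.9 kN/m; ΣN' = 632.2 kN/m; ΣW sinα = 380.0 kN/m
Resisting = 68.9 + 632.2·tan26.7° = 68.9 + 317.9 = 386.8 kN/m
FS = 386.8 / 380.0 = 1.018

FS = 1.02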